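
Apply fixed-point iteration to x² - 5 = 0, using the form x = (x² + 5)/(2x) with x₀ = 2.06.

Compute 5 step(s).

Equation: x² - 5 = 0
Fixed-point form: x = (x² + 5)/(2x)
x₀ = 2.06

x_1 = g(2.060000) = 2.243592
x_2 = g(2.243592) = 2.236081
x_3 = g(2.236081) = 2.236068
x_4 = g(2.236068) = 2.236068
x_5 = g(2.236068) = 2.236068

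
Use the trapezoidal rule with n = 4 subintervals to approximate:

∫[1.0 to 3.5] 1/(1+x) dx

f(x) = 1/(1+x)
a = 1.0, b = 3.5, n = 4
h = (b - a)/n = 0.625000

Trapezoidal rule: (h/2)[f(x₀) + 2f(x₁) + 2f(x₂) + ... + f(xₙ)]

x_0 = 1.0000, f(x_0) = 0.500000, coefficient = 1
x_1 = 1.6250, f(x_1) = 0.380952, coefficient = 2
x_2 = 2.2500, f(x_2) = 0.307692, coefficient = 2
x_3 = 2.8750, f(x_3) = 0.258065, coefficient = 2
x_4 = 3.5000, f(x_4) = 0.222222, coefficient = 1

I ≈ (0.625000/2) × 2.615641 = 0.817388
Exact value: 0.810930
Error: 0.006457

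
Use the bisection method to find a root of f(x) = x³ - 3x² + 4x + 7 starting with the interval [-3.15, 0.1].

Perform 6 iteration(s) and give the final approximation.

f(x) = x³ - 3x² + 4x + 7
Initial interval: [-3.15, 0.1]

Iteration 1:
  c_1 = (-3.150000 + 0.100000)/2 = -1.525000
  f(c_1) = f(-1.525000) = -9.623453
  f(a) × f(c) ≥ 0, new interval: [-1.525000, 0.100000]
Iteration 2:
  c_2 = (-1.525000 + 0.100000)/2 = -0.712500
  f(c_2) = f(-0.712500) = 2.265326
  f(a) × f(c) < 0, new interval: [-1.525000, -0.712500]
Iteration 3:
  c_3 = (-1.525000 + (-0.712500))/2 = -1.118750
  f(c_3) = f(-1.118750) = -2.630034
  f(a) × f(c) ≥ 0, new interval: [-1.118750, -0.712500]
Iteration 4:
  c_4 = (-1.118750 + (-0.712500))/2 = -0.915625
  f(c_4) = f(-0.915625) = 0.054761
  f(a) × f(c) < 0, new interval: [-1.118750, -0.915625]
Iteration 5:
  c_5 = (-1.118750 + (-0.915625))/2 = -1.017187
  f(c_5) = f(-1.017187) = -1.225215
  f(a) × f(c) ≥ 0, new interval: [-1.017187, -0.915625]
Iteration 6:
  c_6 = (-1.017187 + (-0.915625))/2 = -0.966406
  f(c_6) = f(-0.966406) = -0.570015
  f(a) × f(c) ≥ 0, new interval: [-0.966406, -0.915625]

After 6 iteration(s), the approximation is c_6 = -0.966406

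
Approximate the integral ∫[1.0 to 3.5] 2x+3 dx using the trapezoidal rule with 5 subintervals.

f(x) = 2x+3
a = 1.0, b = 3.5, n = 5
h = (b - a)/n = 0.500000

Trapezoidal rule: (h/2)[f(x₀) + 2f(x₁) + 2f(x₂) + ... + f(xₙ)]

x_0 = 1.0000, f(x_0) = 5.000000, coefficient = 1
x_1 = 1.5000, f(x_1) = 6.000000, coefficient = 2
x_2 = 2.0000, f(x_2) = 7.000000, coefficient = 2
x_3 = 2.5000, f(x_3) = 8.000000, coefficient = 2
x_4 = 3.0000, f(x_4) = 9.000000, coefficient = 2
x_5 = 3.5000, f(x_5) = 10.000000, coefficient = 1

I ≈ (0.500000/2) × 75.000000 = 18.750000
Exact value: 18.750000
Error: 0.000000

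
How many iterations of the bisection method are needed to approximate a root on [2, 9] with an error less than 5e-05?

We need (b-a)/2^n ≤ 5e-05
(9 - 2)/2^n ≤ 5e-05
7/2^n ≤ 5e-05
2^n ≥ 140000
n ≥ log₂(140000) = 17.10
n ≥ 18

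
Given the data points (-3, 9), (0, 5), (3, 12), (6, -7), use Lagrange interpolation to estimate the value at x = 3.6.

Lagrange interpolation formula:
P(x) = Σ yᵢ × Lᵢ(x)
where Lᵢ(x) = Π_{j≠i} (x - xⱼ)/(xᵢ - xⱼ)

L_0(3.6) = (3.6 - 0)/(-3 - 0) × (3.6 - 3)/(-3 - 3) × (3.6 - 6)/(-3 - 6) = 0.032000
L_1(3.6) = (3.6 - (-3))/(0 - (-3)) × (3.6 - 3)/(0 - 3) × (3.6 - 6)/(0 - 6) = -0.176000
L_2(3.6) = (3.6 - (-3))/(3 - (-3)) × (3.6 - 0)/(3 - 0) × (3.6 - 6)/(3 - 6) = 1.056000
L_3(3.6) = (3.6 - (-3))/(6 - (-3)) × (3.6 - 0)/(6 - 0) × (3.6 - 3)/(6 - 3) = 0.088000

P(3.6) = 9×L_0(3.6) + 5×L_1(3.6) + 12×L_2(3.6) + (-7)×L_3(3.6)
P(3.6) = 11.464000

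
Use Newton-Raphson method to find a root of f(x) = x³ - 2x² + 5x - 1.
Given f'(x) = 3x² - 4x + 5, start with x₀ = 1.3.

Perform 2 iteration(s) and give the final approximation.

f(x) = x³ - 2x² + 5x - 1
f'(x) = 3x² - 4x + 5
x₀ = 1.3

Newton-Raphson formula: x_{n+1} = x_n - f(x_n)/f'(x_n)

Iteration 1:
  f(1.300000) = 4.317000
  f'(1.300000) = 4.870000
  x_1 = 1.300000 - 4.317000/4.870000 = 0.413552
Iteration 2:
  f(0.413552) = 0.796439
  f'(0.413552) = 3.858867
  x_2 = 0.413552 - 0.796439/3.858867 = 0.207161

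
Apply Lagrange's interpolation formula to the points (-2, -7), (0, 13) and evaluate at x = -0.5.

Lagrange interpolation formula:
P(x) = Σ yᵢ × Lᵢ(x)
where Lᵢ(x) = Π_{j≠i} (x - xⱼ)/(xᵢ - xⱼ)

L_0(-0.5) = (-0.5 - 0)/(-2 - 0) = 0.250000
L_1(-0.5) = (-0.5 - (-2))/(0 - (-2)) = 0.750000

P(-0.5) = (-7)×L_0(-0.5) + 13×L_1(-0.5)
P(-0.5) = 8.000000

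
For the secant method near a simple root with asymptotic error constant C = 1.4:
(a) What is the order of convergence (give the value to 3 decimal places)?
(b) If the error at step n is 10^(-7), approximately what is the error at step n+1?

(a) Secant method has superlinear convergence with order φ = (1+√5)/2 ≈ 1.618.
    This means |e_{n+1}| ≈ C|e_n|^1.618.

(b) With |e_n| = 10^(-7) and C = 1.4:
    |e_{n+1}| ≈ 1.4 × (10^(-7))^1.618 = 1.4 × 10^(-11.33)

(a) ≈ 1.618 (golden ratio); (b) |e_{n+1}| ≈ 6.605e-12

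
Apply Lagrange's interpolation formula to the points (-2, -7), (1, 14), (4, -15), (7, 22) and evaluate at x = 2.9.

Lagrange interpolation formula:
P(x) = Σ yᵢ × Lᵢ(x)
where Lᵢ(x) = Π_{j≠i} (x - xⱼ)/(xᵢ - xⱼ)

L_0(2.9) = (2.9 - 1)/(-2 - 1) × (2.9 - 4)/(-2 - 4) × (2.9 - 7)/(-2 - 7) = -0.052895
L_1(2.9) = (2.9 - (-2))/(1 - (-2)) × (2.9 - 4)/(1 - 4) × (2.9 - 7)/(1 - 7) = 0.409241
L_2(2.9) = (2.9 - (-2))/(4 - (-2)) × (2.9 - 1)/(4 - 1) × (2.9 - 7)/(4 - 7) = 0.706870
L_3(2.9) = (2.9 - (-2))/(7 - (-2)) × (2.9 - 1)/(7 - 1) × (2.9 - 4)/(7 - 4) = -0.063216

P(2.9) = (-7)×L_0(2.9) + 14×L_1(2.9) + (-15)×L_2(2.9) + 22×L_3(2.9)
P(2.9) = -5.894173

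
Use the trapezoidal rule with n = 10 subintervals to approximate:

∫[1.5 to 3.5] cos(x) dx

f(x) = cos(x)
a = 1.5, b = 3.5, n = 10
h = (b - a)/n = 0.200000

Trapezoidal rule: (h/2)[f(x₀) + 2f(x₁) + 2f(x₂) + ... + f(xₙ)]

x_0 = 1.5000, f(x_0) = 0.070737, coefficient = 1
x_1 = 1.7000, f(x_1) = -0.128844, coefficient = 2
x_2 = 1.9000, f(x_2) = -0.323290, coefficient = 2
x_3 = 2.1000, f(x_3) = -0.504846, coefficient = 2
x_4 = 2.3000, f(x_4) = -0.666276, coefficient = 2
x_5 = 2.5000, f(x_5) = -0.801144, coefficient = 2
x_6 = 2.7000, f(x_6) = -0.904072, coefficient = 2
x_7 = 2.9000, f(x_7) = -0.970958, coefficient = 2
x_8 = 3.1000, f(x_8) = -0.999135, coefficient = 2
x_9 = 3.3000, f(x_9) = -0.987480, coefficient = 2
x_10 = 3.5000, f(x_10) = -0.936457, coefficient = 1

I ≈ (0.200000/2) × -13.437810 = -1.343781
Exact value: -1.348278
Error: 0.004497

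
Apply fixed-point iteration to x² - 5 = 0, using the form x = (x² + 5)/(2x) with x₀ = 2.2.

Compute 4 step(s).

Equation: x² - 5 = 0
Fixed-point form: x = (x² + 5)/(2x)
x₀ = 2.2

x_1 = g(2.200000) = 2.236364
x_2 = g(2.236364) = 2.236068
x_3 = g(2.236068) = 2.236068
x_4 = g(2.236068) = 2.236068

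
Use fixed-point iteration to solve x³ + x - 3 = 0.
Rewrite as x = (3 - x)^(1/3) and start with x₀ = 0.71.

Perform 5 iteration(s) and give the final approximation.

Equation: x³ + x - 3 = 0
Fixed-point form: x = (3 - x)^(1/3)
x₀ = 0.71

x_1 = g(0.710000) = 1.318090
x_2 = g(1.318090) = 1.189235
x_3 = g(1.189235) = 1.218861
x_4 = g(1.218861) = 1.212177
x_5 = g(1.212177) = 1.213691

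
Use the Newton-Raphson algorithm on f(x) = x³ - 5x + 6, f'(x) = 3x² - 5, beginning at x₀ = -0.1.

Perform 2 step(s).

f(x) = x³ - 5x + 6
f'(x) = 3x² - 5
x₀ = -0.1

Newton-Raphson formula: x_{n+1} = x_n - f(x_n)/f'(x_n)

Iteration 1:
  f(-0.100000) = 6.499000
  f'(-0.100000) = -4.970000
  x_1 = -0.100000 - 6.499000/(-4.970000) = 1.207646
Iteration 2:
  f(1.207646) = 1.723012
  f'(1.207646) = -0.624774
  x_2 = 1.207646 - 1.723012/(-0.624774) = 3.965460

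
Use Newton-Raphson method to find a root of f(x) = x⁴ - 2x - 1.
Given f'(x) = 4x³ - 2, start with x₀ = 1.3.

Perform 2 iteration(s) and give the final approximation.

f(x) = x⁴ - 2x - 1
f'(x) = 4x³ - 2
x₀ = 1.3

Newton-Raphson formula: x_{n+1} = x_n - f(x_n)/f'(x_n)

Iteration 1:
  f(1.300000) = -0.743900
  f'(1.300000) = 6.788000
  x_1 = 1.300000 - (-0.743900)/6.788000 = 1.409590
Iteration 2:
  f(1.409590) = 0.128771
  f'(1.409590) = 9.203116
  x_2 = 1.409590 - 0.128771/9.203116 = 1.395598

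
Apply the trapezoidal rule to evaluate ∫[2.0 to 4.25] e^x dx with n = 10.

f(x) = e^x
a = 2.0, b = 4.25, n = 10
h = (b - a)/n = 0.225000

Trapezoidal rule: (h/2)[f(x₀) + 2f(x₁) + 2f(x₂) + ... + f(xₙ)]

x_0 = 2.0000, f(x_0) = 7.389056, coefficient = 1
x_1 = 2.2250, f(x_1) = 9.253483, coefficient = 2
x_2 = 2.4500, f(x_2) = 11.588347, coefficient = 2
x_3 = 2.6750, f(x_3) = 14.512350, coefficient = 2
x_4 = 2.9000, f(x_4) = 18.174145, coefficient = 2
x_5 = 3.1250, f(x_5) = 22.759895, coefficient = 2
x_6 = 3.3500, f(x_6) = 28.502734, coefficient = 2
x_7 = 3.5750, f(x_7) = 35.694621, coefficient = 2
x_8 = 3.8000, f(x_8) = 44.701184, coefficient = 2
x_9 = 4.0250, f(x_9) = 55.980309, coefficient = 2
x_10 = 4.2500, f(x_10) = 70.105412, coefficient = 1

I ≈ (0.225000/2) × 559.828604 = 62.980718
Exact value: 62.716356
Error: 0.264362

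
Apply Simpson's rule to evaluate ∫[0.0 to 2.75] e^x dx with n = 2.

f(x) = e^x
a = 0.0, b = 2.75, n = 2
h = (b - a)/n = 1.375000

Simpson's rule: (h/3)[f(x₀) + 4f(x₁) + 2f(x₂) + ... + f(xₙ)]

x_0 = 0.0000, f(x_0) = 1.000000, coefficient = 1
x_1 = 1.3750, f(x_1) = 3.955077, coefficient = 4
x_2 = 2.7500, f(x_2) = 15.642632, coefficient = 1

I ≈ (1.375000/3) × 32.462939 = 14.878847
Exact value: 14.642632
Error: 0.236215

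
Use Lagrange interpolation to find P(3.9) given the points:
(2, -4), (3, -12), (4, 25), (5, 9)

Lagrange interpolation formula:
P(x) = Σ yᵢ × Lᵢ(x)
where Lᵢ(x) = Π_{j≠i} (x - xⱼ)/(xᵢ - xⱼ)

L_0(3.9) = (3.9 - 3)/(2 - 3) × (3.9 - 4)/(2 - 4) × (3.9 - 5)/(2 - 5) = -0.016500
L_1(3.9) = (3.9 - 2)/(3 - 2) × (3.9 - 4)/(3 - 4) × (3.9 - 5)/(3 - 5) = 0.104500
L_2(3.9) = (3.9 - 2)/(4 - 2) × (3.9 - 3)/(4 - 3) × (3.9 - 5)/(4 - 5) = 0.940500
L_3(3.9) = (3.9 - 2)/(5 - 2) × (3.9 - 3)/(5 - 3) × (3.9 - 4)/(5 - 4) = -0.028500

P(3.9) = (-4)×L_0(3.9) + (-12)×L_1(3.9) + 25×L_2(3.9) + 9×L_3(3.9)
P(3.9) = 22.068000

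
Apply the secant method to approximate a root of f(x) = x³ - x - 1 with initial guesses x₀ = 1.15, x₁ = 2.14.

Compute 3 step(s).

f(x) = x³ - x - 1
x₀ = 1.15, x₁ = 2.14

Secant formula: x_{n+1} = x_n - f(x_n)(x_n - x_{n-1})/(f(x_n) - f(x_{n-1}))

Iteration 1:
  f(1.150000) = -0.629125
  f(2.140000) = 6.660344
  x_2 = 2.140000 - 6.660344×(2.140000 - 1.150000)/(6.660344 - (-0.629125))
       = 1.235443
Iteration 2:
  f(2.140000) = 6.660344
  f(1.235443) = -0.349763
  x_3 = 1.235443 - (-0.349763)×(1.235443 - 2.140000)/(-0.349763 - 6.660344)
       = 1.280575
Iteration 3:
  f(1.235443) = -0.349763
  f(1.280575) = -0.180596
  x_4 = 1.280575 - (-0.180596)×(1.280575 - 1.235443)/(-0.180596 - (-0.349763))
       = 1.328756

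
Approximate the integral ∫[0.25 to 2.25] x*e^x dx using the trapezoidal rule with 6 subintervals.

f(x) = x*e^x
a = 0.25, b = 2.25, n = 6
h = (b - a)/n = 0.333333

Trapezoidal rule: (h/2)[f(x₀) + 2f(x₁) + 2f(x₂) + ... + f(xₙ)]

x_0 = 0.2500, f(x_0) = 0.321006, coefficient = 1
x_1 = 0.5833, f(x_1) = 1.045334, coefficient = 2
x_2 = 0.9167, f(x_2) = 2.292528, coefficient = 2
x_3 = 1.2500, f(x_3) = 4.362929, coefficient = 2
x_4 = 1.5833, f(x_4) = 7.712679, coefficient = 2
x_5 = 1.9167, f(x_5) = 13.029998, coefficient = 2
x_6 = 2.2500, f(x_6) = 21.347406, coefficient = 1

I ≈ (0.333333/2) × 78.555350 = 13.092558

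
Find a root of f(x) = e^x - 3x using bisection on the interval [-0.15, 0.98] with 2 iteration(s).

f(x) = e^x - 3x
Initial interval: [-0.15, 0.98]

Iteration 1:
  c_1 = (-0.150000 + 0.980000)/2 = 0.415000
  f(c_1) = f(0.415000) = 0.269371
  f(a) × f(c) ≥ 0, new interval: [0.415000, 0.980000]
Iteration 2:
  c_2 = (0.415000 + 0.980000)/2 = 0.697500
  f(c_2) = f(0.697500) = -0.083775
  f(a) × f(c) < 0, new interval: [0.415000, 0.697500]

After 2 iteration(s), the approximation is c_2 = 0.697500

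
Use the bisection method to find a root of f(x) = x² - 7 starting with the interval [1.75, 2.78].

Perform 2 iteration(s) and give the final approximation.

f(x) = x² - 7
Initial interval: [1.75, 2.78]

Iteration 1:
  c_1 = (1.750000 + 2.780000)/2 = 2.265000
  f(c_1) = f(2.265000) = -1.869775
  f(a) × f(c) ≥ 0, new interval: [2.265000, 2.780000]
Iteration 2:
  c_2 = (2.265000 + 2.780000)/2 = 2.522500
  f(c_2) = f(2.522500) = -0.636994
  f(a) × f(c) ≥ 0, new interval: [2.522500, 2.780000]

After 2 iteration(s), the approximation is c_2 = 2.522500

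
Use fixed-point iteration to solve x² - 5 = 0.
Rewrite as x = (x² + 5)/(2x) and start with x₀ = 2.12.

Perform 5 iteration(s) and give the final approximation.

Equation: x² - 5 = 0
Fixed-point form: x = (x² + 5)/(2x)
x₀ = 2.12

x_1 = g(2.120000) = 2.239245
x_2 = g(2.239245) = 2.236070
x_3 = g(2.236070) = 2.236068
x_4 = g(2.236068) = 2.236068
x_5 = g(2.236068) = 2.236068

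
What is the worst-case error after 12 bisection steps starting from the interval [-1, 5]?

Bisection error bound: |error| ≤ (b-a)/2^n
|error| ≤ (5 - (-1))/2^12 = 6/2^12
|error| ≤ 0.0014648438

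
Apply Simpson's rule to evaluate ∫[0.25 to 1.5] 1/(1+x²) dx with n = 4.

f(x) = 1/(1+x²)
a = 0.25, b = 1.5, n = 4
h = (b - a)/n = 0.312500

Simpson's rule: (h/3)[f(x₀) + 4f(x₁) + 2f(x₂) + ... + f(xₙ)]

x_0 = 0.2500, f(x_0) = 0.941176, coefficient = 1
x_1 = 0.5625, f(x_1) = 0.759644, coefficient = 4
x_2 = 0.8750, f(x_2) = 0.566372, coefficient = 2
x_3 = 1.1875, f(x_3) = 0.414911, coefficient = 4
x_4 = 1.5000, f(x_4) = 0.307692, coefficient = 1

I ≈ (0.312500/3) × 7.079831 = 0.737482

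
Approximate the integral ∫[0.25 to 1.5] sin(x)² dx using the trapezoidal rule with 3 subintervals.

f(x) = sin(x)²
a = 0.25, b = 1.5, n = 3
h = (b - a)/n = 0.416667

Trapezoidal rule: (h/2)[f(x₀) + 2f(x₁) + 2f(x₂) + ... + f(xₙ)]

x_0 = 0.2500, f(x_0) = 0.061209, coefficient = 1
x_1 = 0.6667, f(x_1) = 0.382381, coefficient = 2
x_2 = 1.0833, f(x_2) = 0.780615, coefficient = 2
x_3 = 1.5000, f(x_3) = 0.994996, coefficient = 1

I ≈ (0.416667/2) × 3.382197 = 0.704624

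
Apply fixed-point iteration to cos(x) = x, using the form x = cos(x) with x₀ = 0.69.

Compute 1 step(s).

Equation: cos(x) = x
Fixed-point form: x = cos(x)
x₀ = 0.69

x_1 = g(0.690000) = 0.771246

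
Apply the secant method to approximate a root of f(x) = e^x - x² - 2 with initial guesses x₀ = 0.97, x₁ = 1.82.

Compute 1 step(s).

f(x) = e^x - x² - 2
x₀ = 0.97, x₁ = 1.82

Secant formula: x_{n+1} = x_n - f(x_n)(x_n - x_{n-1})/(f(x_n) - f(x_{n-1}))

Iteration 1:
  f(0.970000) = -0.302956
  f(1.820000) = 0.859458
  x_2 = 1.820000 - 0.859458×(1.820000 - 0.970000)/(0.859458 - (-0.302956))
       = 1.191532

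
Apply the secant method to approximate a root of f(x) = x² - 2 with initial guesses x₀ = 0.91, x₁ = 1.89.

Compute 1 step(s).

f(x) = x² - 2
x₀ = 0.91, x₁ = 1.89

Secant formula: x_{n+1} = x_n - f(x_n)(x_n - x_{n-1})/(f(x_n) - f(x_{n-1}))

Iteration 1:
  f(0.910000) = -1.171900
  f(1.890000) = 1.572100
  x_2 = 1.890000 - 1.572100×(1.890000 - 0.910000)/(1.572100 - (-1.171900))
       = 1.328536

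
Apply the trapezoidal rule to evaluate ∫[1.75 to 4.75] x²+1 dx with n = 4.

f(x) = x²+1
a = 1.75, b = 4.75, n = 4
h = (b - a)/n = 0.750000

Trapezoidal rule: (h/2)[f(x₀) + 2f(x₁) + 2f(x₂) + ... + f(xₙ)]

x_0 = 1.7500, f(x_0) = 4.062500, coefficient = 1
x_1 = 2.5000, f(x_1) = 7.250000, coefficient = 2
x_2 = 3.2500, f(x_2) = 11.562500, coefficient = 2
x_3 = 4.0000, f(x_3) = 17.000000, coefficient = 2
x_4 = 4.7500, f(x_4) = 23.562500, coefficient = 1

I ≈ (0.750000/2) × 99.250000 = 37.218750
Exact value: 36.937500
Error: 0.281250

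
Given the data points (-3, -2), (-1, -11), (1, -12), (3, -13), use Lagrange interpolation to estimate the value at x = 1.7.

Lagrange interpolation formula:
P(x) = Σ yᵢ × Lᵢ(x)
where Lᵢ(x) = Π_{j≠i} (x - xⱼ)/(xᵢ - xⱼ)

L_0(1.7) = (1.7 - (-1))/(-3 - (-1)) × (1.7 - 1)/(-3 - 1) × (1.7 - 3)/(-3 - 3) = 0.051187
L_1(1.7) = (1.7 - (-3))/(-1 - (-3)) × (1.7 - 1)/(-1 - 1) × (1.7 - 3)/(-1 - 3) = -0.267313
L_2(1.7) = (1.7 - (-3))/(1 - (-3)) × (1.7 - (-1))/(1 - (-1)) × (1.7 - 3)/(1 - 3) = 1.031063
L_3(1.7) = (1.7 - (-3))/(3 - (-3)) × (1.7 - (-1))/(3 - (-1)) × (1.7 - 1)/(3 - 1) = 0.185063

P(1.7) = (-2)×L_0(1.7) + (-11)×L_1(1.7) + (-12)×L_2(1.7) + (-13)×L_3(1.7)
P(1.7) = -11.940500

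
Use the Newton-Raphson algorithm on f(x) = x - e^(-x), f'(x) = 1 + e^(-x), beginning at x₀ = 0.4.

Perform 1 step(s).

f(x) = x - e^(-x)
f'(x) = 1 + e^(-x)
x₀ = 0.4

Newton-Raphson formula: x_{n+1} = x_n - f(x_n)/f'(x_n)

Iteration 1:
  f(0.400000) = -0.270320
  f'(0.400000) = 1.670320
  x_1 = 0.400000 - (-0.270320)/1.670320 = 0.561837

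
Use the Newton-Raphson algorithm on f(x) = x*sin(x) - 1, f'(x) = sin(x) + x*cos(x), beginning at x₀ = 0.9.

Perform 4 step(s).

f(x) = x*sin(x) - 1
f'(x) = sin(x) + x*cos(x)
x₀ = 0.9

Newton-Raphson formula: x_{n+1} = x_n - f(x_n)/f'(x_n)

Iteration 1:
  f(0.900000) = -0.295006
  f'(0.900000) = 1.342776
  x_1 = 0.900000 - (-0.295006)/1.342776 = 1.119698
Iteration 2:
  f(1.119698) = 0.007694
  f'(1.119698) = 1.388106
  x_2 = 1.119698 - 0.007694/1.388106 = 1.114156
Iteration 3:
  f(1.114156) = -0.000002
  f'(1.114156) = 1.388810
  x_3 = 1.114156 - (-0.000002)/1.388810 = 1.114157
Iteration 4:
  f(1.114157) = 0.000000
  f'(1.114157) = 1.388809
  x_4 = 1.114157 - 0.000000/1.388809 = 1.114157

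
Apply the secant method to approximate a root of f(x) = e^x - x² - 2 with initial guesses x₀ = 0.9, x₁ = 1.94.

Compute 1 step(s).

f(x) = e^x - x² - 2
x₀ = 0.9, x₁ = 1.94

Secant formula: x_{n+1} = x_n - f(x_n)(x_n - x_{n-1})/(f(x_n) - f(x_{n-1}))

Iteration 1:
  f(0.900000) = -0.350397
  f(1.940000) = 1.195151
  x_2 = 1.940000 - 1.195151×(1.940000 - 0.900000)/(1.195151 - (-0.350397))
       = 1.135782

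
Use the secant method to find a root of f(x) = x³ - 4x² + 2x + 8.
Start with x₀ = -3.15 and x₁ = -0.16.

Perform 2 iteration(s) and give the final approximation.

f(x) = x³ - 4x² + 2x + 8
x₀ = -3.15, x₁ = -0.16

Secant formula: x_{n+1} = x_n - f(x_n)(x_n - x_{n-1})/(f(x_n) - f(x_{n-1}))

Iteration 1:
  f(-3.150000) = -69.245875
  f(-0.160000) = 7.573504
  x_2 = -0.160000 - 7.573504×(-0.160000 - (-3.150000))/(7.573504 - (-69.245875))
       = -0.454779
Iteration 2:
  f(-0.160000) = 7.573504
  f(-0.454779) = 6.169084
  x_3 = -0.454779 - 6.169084×(-0.454779 - (-0.160000))/(6.169084 - 7.573504)
       = -1.749634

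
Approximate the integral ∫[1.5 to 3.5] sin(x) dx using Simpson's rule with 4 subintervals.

f(x) = sin(x)
a = 1.5, b = 3.5, n = 4
h = (b - a)/n = 0.500000

Simpson's rule: (h/3)[f(x₀) + 4f(x₁) + 2f(x₂) + ... + f(xₙ)]

x_0 = 1.5000, f(x_0) = 0.997495, coefficient = 1
x_1 = 2.0000, f(x_1) = 0.909297, coefficient = 4
x_2 = 2.5000, f(x_2) = 0.598472, coefficient = 2
x_3 = 3.0000, f(x_3) = 0.141120, coefficient = 4
x_4 = 3.5000, f(x_4) = -0.350783, coefficient = 1

I ≈ (0.500000/3) × 6.045326 = 1.007554
Exact value: 1.007194
Error: 0.000360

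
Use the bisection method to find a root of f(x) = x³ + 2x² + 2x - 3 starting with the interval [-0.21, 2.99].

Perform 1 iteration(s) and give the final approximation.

f(x) = x³ + 2x² + 2x - 3
Initial interval: [-0.21, 2.99]

Iteration 1:
  c_1 = (-0.210000 + 2.990000)/2 = 1.390000
  f(c_1) = f(1.390000) = 6.329819
  f(a) × f(c) < 0, new interval: [-0.210000, 1.390000]

After 1 iteration(s), the approximation is c_1 = 1.390000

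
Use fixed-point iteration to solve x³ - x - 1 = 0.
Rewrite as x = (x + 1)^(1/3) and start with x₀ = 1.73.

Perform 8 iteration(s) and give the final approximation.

Equation: x³ - x - 1 = 0
Fixed-point form: x = (x + 1)^(1/3)
x₀ = 1.73

x_1 = g(1.730000) = 1.397615
x_2 = g(1.397615) = 1.338422
x_3 = g(1.338422) = 1.327316
x_4 = g(1.327316) = 1.325211
x_5 = g(1.325211) = 1.324812
x_6 = g(1.324812) = 1.324736
x_7 = g(1.324736) = 1.324721
x_8 = g(1.324721) = 1.324719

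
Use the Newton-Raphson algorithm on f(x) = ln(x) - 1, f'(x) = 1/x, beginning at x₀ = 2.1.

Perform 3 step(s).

f(x) = ln(x) - 1
f'(x) = 1/x
x₀ = 2.1

Newton-Raphson formula: x_{n+1} = x_n - f(x_n)/f'(x_n)

Iteration 1:
  f(2.100000) = -0.258063
  f'(2.100000) = 0.476190
  x_1 = 2.100000 - (-0.258063)/0.476190 = 2.641932
Iteration 2:
  f(2.641932) = -0.028490
  f'(2.641932) = 0.378511
  x_2 = 2.641932 - (-0.028490)/0.378511 = 2.717199
Iteration 3:
  f(2.717199) = -0.000398
  f'(2.717199) = 0.368026
  x_3 = 2.717199 - (-0.000398)/0.368026 = 2.718282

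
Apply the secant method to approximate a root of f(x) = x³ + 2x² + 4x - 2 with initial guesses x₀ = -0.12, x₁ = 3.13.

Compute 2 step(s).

f(x) = x³ + 2x² + 4x - 2
x₀ = -0.12, x₁ = 3.13

Secant formula: x_{n+1} = x_n - f(x_n)(x_n - x_{n-1})/(f(x_n) - f(x_{n-1}))

Iteration 1:
  f(-0.120000) = -2.452928
  f(3.130000) = 60.778097
  x_2 = 3.130000 - 60.778097×(3.130000 - (-0.120000))/(60.778097 - (-2.452928))
       = 0.006078
Iteration 2:
  f(3.130000) = 60.778097
  f(0.006078) = -1.975615
  x_3 = 0.006078 - (-1.975615)×(0.006078 - 3.130000)/(-1.975615 - 60.778097)
       = 0.104425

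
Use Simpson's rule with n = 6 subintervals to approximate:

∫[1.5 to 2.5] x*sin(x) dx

f(x) = x*sin(x)
a = 1.5, b = 2.5, n = 6
h = (b - a)/n = 0.166667

Simpson's rule: (h/3)[f(x₀) + 4f(x₁) + 2f(x₂) + ... + f(xₙ)]

x_0 = 1.5000, f(x_0) = 1.496242, coefficient = 1
x_1 = 1.6667, f(x_1) = 1.659013, coefficient = 4
x_2 = 1.8333, f(x_2) = 1.770514, coefficient = 2
x_3 = 2.0000, f(x_3) = 1.818595, coefficient = 4
x_4 = 2.1667, f(x_4) = 1.793264, coefficient = 2
x_5 = 2.3333, f(x_5) = 1.687200, coefficient = 4
x_6 = 2.5000, f(x_6) = 1.496180, coefficient = 1

I ≈ (0.166667/3) × 30.779212 = 1.709956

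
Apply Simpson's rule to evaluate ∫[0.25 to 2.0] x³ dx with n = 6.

f(x) = x³
a = 0.25, b = 2.0, n = 6
h = (b - a)/n = 0.291667

Simpson's rule: (h/3)[f(x₀) + 4f(x₁) + 2f(x₂) + ... + f(xₙ)]

x_0 = 0.2500, f(x_0) = 0.015625, coefficient = 1
x_1 = 0.5417, f(x_1) = 0.158927, coefficient = 4
x_2 = 0.8333, f(x_2) = 0.578704, coefficient = 2
x_3 = 1.1250, f(x_3) = 1.423828, coefficient = 4
x_4 = 1.4167, f(x_4) = 2.843171, coefficient = 2
x_5 = 1.7083, f(x_5) = 4.985605, coefficient = 4
x_6 = 2.0000, f(x_6) = 8.000000, coefficient = 1

I ≈ (0.291667/3) × 41.132813 = 3.999023
Exact value: 3.999023
Error: 0.000000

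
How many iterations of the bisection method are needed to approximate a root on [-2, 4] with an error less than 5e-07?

We need (b-a)/2^n ≤ 5e-07
(4 - (-2))/2^n ≤ 5e-07
6/2^n ≤ 5e-07
2^n ≥ 12000000
n ≥ log₂(12000000) = 23.52
n ≥ 24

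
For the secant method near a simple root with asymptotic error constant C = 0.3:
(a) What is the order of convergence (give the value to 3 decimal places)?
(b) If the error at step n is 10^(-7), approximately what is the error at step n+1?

(a) Secant method has superlinear convergence with order φ = (1+√5)/2 ≈ 1.618.
    This means |e_{n+1}| ≈ C|e_n|^1.618.

(b) With |e_n| = 10^(-7) and C = 0.3:
    |e_{n+1}| ≈ 0.3 × (10^(-7))^1.618 = 0.3 × 10^(-11.33)

(a) ≈ 1.618 (golden ratio); (b) |e_{n+1}| ≈ 1.415e-12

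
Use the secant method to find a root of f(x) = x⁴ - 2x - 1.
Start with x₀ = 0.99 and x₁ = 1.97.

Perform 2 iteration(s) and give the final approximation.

f(x) = x⁴ - 2x - 1
x₀ = 0.99, x₁ = 1.97

Secant formula: x_{n+1} = x_n - f(x_n)(x_n - x_{n-1})/(f(x_n) - f(x_{n-1}))

Iteration 1:
  f(0.990000) = -2.019404
  f(1.970000) = 10.121385
  x_2 = 1.970000 - 10.121385×(1.970000 - 0.990000)/(10.121385 - (-2.019404))
       = 1.153006
Iteration 2:
  f(1.970000) = 10.121385
  f(1.153006) = -1.538649
  x_3 = 1.153006 - (-1.538649)×(1.153006 - 1.970000)/(-1.538649 - 10.121385)
       = 1.260815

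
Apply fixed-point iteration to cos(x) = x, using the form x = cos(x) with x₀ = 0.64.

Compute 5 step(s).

Equation: cos(x) = x
Fixed-point form: x = cos(x)
x₀ = 0.64

x_1 = g(0.640000) = 0.802096
x_2 = g(0.802096) = 0.695202
x_3 = g(0.695202) = 0.767924
x_4 = g(0.767924) = 0.719354
x_5 = g(0.719354) = 0.752232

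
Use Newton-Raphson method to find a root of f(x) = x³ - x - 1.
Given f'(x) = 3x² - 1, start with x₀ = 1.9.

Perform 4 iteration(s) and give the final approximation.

f(x) = x³ - x - 1
f'(x) = 3x² - 1
x₀ = 1.9

Newton-Raphson formula: x_{n+1} = x_n - f(x_n)/f'(x_n)

Iteration 1:
  f(1.900000) = 3.959000
  f'(1.900000) = 9.830000
  x_1 = 1.900000 - 3.959000/9.830000 = 1.497253
Iteration 2:
  f(1.497253) = 0.859240
  f'(1.497253) = 5.725302
  x_2 = 1.497253 - 0.859240/5.725302 = 1.347176
Iteration 3:
  f(1.347176) = 0.097789
  f'(1.347176) = 4.444646
  x_3 = 1.347176 - 0.097789/4.444646 = 1.325174
Iteration 4:
  f(1.325174) = 0.001946
  f'(1.325174) = 4.268258
  x_4 = 1.325174 - 0.001946/4.268258 = 1.324718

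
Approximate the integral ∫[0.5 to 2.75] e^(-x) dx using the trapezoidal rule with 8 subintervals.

f(x) = e^(-x)
a = 0.5, b = 2.75, n = 8
h = (b - a)/n = 0.281250

Trapezoidal rule: (h/2)[f(x₀) + 2f(x₁) + 2f(x₂) + ... + f(xₙ)]

x_0 = 0.5000, f(x_0) = 0.606531, coefficient = 1
x_1 = 0.7812, f(x_1) = 0.457833, coefficient = 2
x_2 = 1.0625, f(x_2) = 0.345591, coefficient = 2
x_3 = 1.3438, f(x_3) = 0.260866, coefficient = 2
x_4 = 1.6250, f(x_4) = 0.196912, coefficient = 2
x_5 = 1.9062, f(x_5) = 0.148637, coefficient = 2
x_6 = 2.1875, f(x_6) = 0.112197, coefficient = 2
x_7 = 2.4688, f(x_7) = 0.084691, coefficient = 2
x_8 = 2.7500, f(x_8) = 0.063928, coefficient = 1

I ≈ (0.281250/2) × 3.883910 = 0.546175
Exact value: 0.542603
Error: 0.003572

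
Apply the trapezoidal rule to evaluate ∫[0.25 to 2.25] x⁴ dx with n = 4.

f(x) = x⁴
a = 0.25, b = 2.25, n = 4
h = (b - a)/n = 0.500000

Trapezoidal rule: (h/2)[f(x₀) + 2f(x₁) + 2f(x₂) + ... + f(xₙ)]

x_0 = 0.2500, f(x_0) = 0.003906, coefficient = 1
x_1 = 0.7500, f(x_1) = 0.316406, coefficient = 2
x_2 = 1.2500, f(x_2) = 2.441406, coefficient = 2
x_3 = 1.7500, f(x_3) = 9.378906, coefficient = 2
x_4 = 2.2500, f(x_4) = 25.628906, coefficient = 1

I ≈ (0.500000/2) × 49.906250 = 12.476562
Exact value: 11.532812
Error: 0.943750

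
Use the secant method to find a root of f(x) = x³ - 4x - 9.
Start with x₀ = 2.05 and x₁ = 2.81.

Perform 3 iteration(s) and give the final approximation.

f(x) = x³ - 4x - 9
x₀ = 2.05, x₁ = 2.81

Secant formula: x_{n+1} = x_n - f(x_n)(x_n - x_{n-1})/(f(x_n) - f(x_{n-1}))

Iteration 1:
  f(2.050000) = -8.584875
  f(2.810000) = 1.948041
  x_2 = 2.810000 - 1.948041×(2.810000 - 2.050000)/(1.948041 - (-8.584875))
       = 2.669440
Iteration 2:
  f(2.810000) = 1.948041
  f(2.669440) = -0.655578
  x_3 = 2.669440 - (-0.655578)×(2.669440 - 2.810000)/(-0.655578 - 1.948041)
       = 2.704832
Iteration 3:
  f(2.669440) = -0.655578
  f(2.704832) = -0.030463
  x_4 = 2.704832 - (-0.030463)×(2.704832 - 2.669440)/(-0.030463 - (-0.655578))
       = 2.706557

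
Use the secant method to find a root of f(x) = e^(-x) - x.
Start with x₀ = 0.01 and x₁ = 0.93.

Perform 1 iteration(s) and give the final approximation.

f(x) = e^(-x) - x
x₀ = 0.01, x₁ = 0.93

Secant formula: x_{n+1} = x_n - f(x_n)(x_n - x_{n-1})/(f(x_n) - f(x_{n-1}))

Iteration 1:
  f(0.010000) = 0.980050
  f(0.930000) = -0.535446
  x_2 = 0.930000 - (-0.535446)×(0.930000 - 0.010000)/(-0.535446 - 0.980050)
       = 0.604951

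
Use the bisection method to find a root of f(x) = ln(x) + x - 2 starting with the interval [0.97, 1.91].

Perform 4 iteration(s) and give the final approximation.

f(x) = ln(x) + x - 2
Initial interval: [0.97, 1.91]

Iteration 1:
  c_1 = (0.970000 + 1.910000)/2 = 1.440000
  f(c_1) = f(1.440000) = -0.195357
  f(a) × f(c) ≥ 0, new interval: [1.440000, 1.910000]
Iteration 2:
  c_2 = (1.440000 + 1.910000)/2 = 1.675000
  f(c_2) = f(1.675000) = 0.190813
  f(a) × f(c) < 0, new interval: [1.440000, 1.675000]
Iteration 3:
  c_3 = (1.440000 + 1.675000)/2 = 1.557500
  f(c_3) = f(1.557500) = 0.000582
  f(a) × f(c) < 0, new interval: [1.440000, 1.557500]
Iteration 4:
  c_4 = (1.440000 + 1.557500)/2 = 1.498750
  f(c_4) = f(1.498750) = -0.096619
  f(a) × f(c) ≥ 0, new interval: [1.498750, 1.557500]

After 4 iteration(s), the approximation is c_4 = 1.498750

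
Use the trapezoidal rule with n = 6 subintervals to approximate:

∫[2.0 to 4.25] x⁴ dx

f(x) = x⁴
a = 2.0, b = 4.25, n = 6
h = (b - a)/n = 0.375000

Trapezoidal rule: (h/2)[f(x₀) + 2f(x₁) + 2f(x₂) + ... + f(xₙ)]

x_0 = 2.0000, f(x_0) = 16.000000, coefficient = 1
x_1 = 2.3750, f(x_1) = 31.816650, coefficient = 2
x_2 = 2.7500, f(x_2) = 57.191406, coefficient = 2
x_3 = 3.1250, f(x_3) = 95.367432, coefficient = 2
x_4 = 3.5000, f(x_4) = 150.062500, coefficient = 2
x_5 = 3.8750, f(x_5) = 225.468994, coefficient = 2
x_6 = 4.2500, f(x_6) = 326.253906, coefficient = 1

I ≈ (0.375000/2) × 1462.067871 = 274.137726
Exact value: 270.915820
Error: 3.221906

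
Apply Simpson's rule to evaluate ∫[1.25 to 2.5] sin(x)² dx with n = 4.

f(x) = sin(x)²
a = 1.25, b = 2.5, n = 4
h = (b - a)/n = 0.312500

Simpson's rule: (h/3)[f(x₀) + 4f(x₁) + 2f(x₂) + ... + f(xₙ)]

x_0 = 1.2500, f(x_0) = 0.900572, coefficient = 1
x_1 = 1.5625, f(x_1) = 0.999931, coefficient = 4
x_2 = 1.8750, f(x_2) = 0.910280, coefficient = 2
x_3 = 2.1875, f(x_3) = 0.665512, coefficient = 4
x_4 = 2.5000, f(x_4) = 0.358169, coefficient = 1

I ≈ (0.312500/3) × 9.741074 = 1.014695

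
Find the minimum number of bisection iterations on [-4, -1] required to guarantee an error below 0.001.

We need (b-a)/2^n ≤ 0.001
(-1 - (-4))/2^n ≤ 0.001
3/2^n ≤ 0.001
2^n ≥ 3000
n ≥ log₂(3000) = 11.55
n ≥ 12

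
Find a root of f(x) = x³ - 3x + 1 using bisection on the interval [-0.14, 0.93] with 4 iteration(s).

f(x) = x³ - 3x + 1
Initial interval: [-0.14, 0.93]

Iteration 1:
  c_1 = (-0.140000 + 0.930000)/2 = 0.395000
  f(c_1) = f(0.395000) = -0.123370
  f(a) × f(c) < 0, new interval: [-0.140000, 0.395000]
Iteration 2:
  c_2 = (-0.140000 + 0.395000)/2 = 0.127500
  f(c_2) = f(0.127500) = 0.619573
  f(a) × f(c) ≥ 0, new interval: [0.127500, 0.395000]
Iteration 3:
  c_3 = (0.127500 + 0.395000)/2 = 0.261250
  f(c_3) = f(0.261250) = 0.234081
  f(a) × f(c) ≥ 0, new interval: [0.261250, 0.395000]
Iteration 4:
  c_4 = (0.261250 + 0.395000)/2 = 0.328125
  f(c_4) = f(0.328125) = 0.050953
  f(a) × f(c) ≥ 0, new interval: [0.328125, 0.395000]

After 4 iteration(s), the approximation is c_4 = 0.328125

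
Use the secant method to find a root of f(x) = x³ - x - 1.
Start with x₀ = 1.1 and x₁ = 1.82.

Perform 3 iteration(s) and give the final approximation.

f(x) = x³ - x - 1
x₀ = 1.1, x₁ = 1.82

Secant formula: x_{n+1} = x_n - f(x_n)(x_n - x_{n-1})/(f(x_n) - f(x_{n-1}))

Iteration 1:
  f(1.100000) = -0.769000
  f(1.820000) = 3.208568
  x_2 = 1.820000 - 3.208568×(1.820000 - 1.100000)/(3.208568 - (-0.769000))
       = 1.239201
Iteration 2:
  f(1.820000) = 3.208568
  f(1.239201) = -0.336262
  x_3 = 1.239201 - (-0.336262)×(1.239201 - 1.820000)/(-0.336262 - 3.208568)
       = 1.294295
Iteration 3:
  f(1.239201) = -0.336262
  f(1.294295) = -0.126092
  x_4 = 1.294295 - (-0.126092)×(1.294295 - 1.239201)/(-0.126092 - (-0.336262))
       = 1.327349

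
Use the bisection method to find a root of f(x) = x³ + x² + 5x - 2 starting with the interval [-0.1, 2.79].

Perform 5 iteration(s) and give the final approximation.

f(x) = x³ + x² + 5x - 2
Initial interval: [-0.1, 2.79]

Iteration 1:
  c_1 = (-0.100000 + 2.790000)/2 = 1.345000
  f(c_1) = f(1.345000) = 8.967164
  f(a) × f(c) < 0, new interval: [-0.100000, 1.345000]
Iteration 2:
  c_2 = (-0.100000 + 1.345000)/2 = 0.622500
  f(c_2) = f(0.622500) = 1.741229
  f(a) × f(c) < 0, new interval: [-0.100000, 0.622500]
Iteration 3:
  c_3 = (-0.100000 + 0.622500)/2 = 0.261250
  f(c_3) = f(0.261250) = -0.607668
  f(a) × f(c) ≥ 0, new interval: [0.261250, 0.622500]
Iteration 4:
  c_4 = (0.261250 + 0.622500)/2 = 0.441875
  f(c_4) = f(0.441875) = 0.490906
  f(a) × f(c) < 0, new interval: [0.261250, 0.441875]
Iteration 5:
  c_5 = (0.261250 + 0.441875)/2 = 0.351562
  f(c_5) = f(0.351562) = -0.075140
  f(a) × f(c) ≥ 0, new interval: [0.351562, 0.441875]

After 5 iteration(s), the approximation is c_5 = 0.351562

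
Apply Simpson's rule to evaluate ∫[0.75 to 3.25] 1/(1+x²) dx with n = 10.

f(x) = 1/(1+x²)
a = 0.75, b = 3.25, n = 10
h = (b - a)/n = 0.250000

Simpson's rule: (h/3)[f(x₀) + 4f(x₁) + 2f(x₂) + ... + f(xₙ)]

x_0 = 0.7500, f(x_0) = 0.640000, coefficient = 1
x_1 = 1.0000, f(x_1) = 0.500000, coefficient = 4
x_2 = 1.2500, f(x_2) = 0.390244, coefficient = 2
x_3 = 1.5000, f(x_3) = 0.307692, coefficient = 4
x_4 = 1.7500, f(x_4) = 0.246154, coefficient = 2
x_5 = 2.0000, f(x_5) = 0.200000, coefficient = 4
x_6 = 2.2500, f(x_6) = 0.164948, coefficient = 2
x_7 = 2.5000, f(x_7) = 0.137931, coefficient = 4
x_8 = 2.7500, f(x_8) = 0.116788, coefficient = 2
x_9 = 3.0000, f(x_9) = 0.100000, coefficient = 4
x_10 = 3.2500, f(x_10) = 0.086486, coefficient = 1

I ≈ (0.250000/3) × 7.545249 = 0.628771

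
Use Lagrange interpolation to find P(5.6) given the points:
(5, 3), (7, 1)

Lagrange interpolation formula:
P(x) = Σ yᵢ × Lᵢ(x)
where Lᵢ(x) = Π_{j≠i} (x - xⱼ)/(xᵢ - xⱼ)

L_0(5.6) = (5.6 - 7)/(5 - 7) = 0.700000
L_1(5.6) = (5.6 - 5)/(7 - 5) = 0.300000

P(5.6) = 3×L_0(5.6) + 1×L_1(5.6)
P(5.6) = 2.400000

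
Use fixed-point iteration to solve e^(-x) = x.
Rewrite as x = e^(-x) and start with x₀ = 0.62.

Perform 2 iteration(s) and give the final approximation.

Equation: e^(-x) = x
Fixed-point form: x = e^(-x)
x₀ = 0.62

x_1 = g(0.620000) = 0.537944
x_2 = g(0.537944) = 0.583947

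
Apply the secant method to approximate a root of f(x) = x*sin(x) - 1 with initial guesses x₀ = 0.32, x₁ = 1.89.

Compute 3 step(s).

f(x) = x*sin(x) - 1
x₀ = 0.32, x₁ = 1.89

Secant formula: x_{n+1} = x_n - f(x_n)(x_n - x_{n-1})/(f(x_n) - f(x_{n-1}))

Iteration 1:
  f(0.320000) = -0.899339
  f(1.890000) = 0.794528
  x_2 = 1.890000 - 0.794528×(1.890000 - 0.320000)/(0.794528 - (-0.899339))
       = 1.153573
Iteration 2:
  f(1.890000) = 0.794528
  f(1.153573) = 0.054617
  x_3 = 1.153573 - 0.054617×(1.153573 - 1.890000)/(0.054617 - 0.794528)
       = 1.099213
Iteration 3:
  f(1.153573) = 0.054617
  f(1.099213) = -0.020766
  x_4 = 1.099213 - (-0.020766)×(1.099213 - 1.153573)/(-0.020766 - 0.054617)
       = 1.114188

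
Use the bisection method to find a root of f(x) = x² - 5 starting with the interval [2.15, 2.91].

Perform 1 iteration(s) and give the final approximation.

f(x) = x² - 5
Initial interval: [2.15, 2.91]

Iteration 1:
  c_1 = (2.150000 + 2.910000)/2 = 2.530000
  f(c_1) = f(2.530000) = 1.400900
  f(a) × f(c) < 0, new interval: [2.150000, 2.530000]

After 1 iteration(s), the approximation is c_1 = 2.530000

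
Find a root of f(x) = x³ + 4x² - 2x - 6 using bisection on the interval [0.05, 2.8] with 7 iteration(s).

f(x) = x³ + 4x² - 2x - 6
Initial interval: [0.05, 2.8]

Iteration 1:
  c_1 = (0.050000 + 2.800000)/2 = 1.425000
  f(c_1) = f(1.425000) = 2.166141
  f(a) × f(c) < 0, new interval: [0.050000, 1.425000]
Iteration 2:
  c_2 = (0.050000 + 1.425000)/2 = 0.737500
  f(c_2) = f(0.737500) = -4.898244
  f(a) × f(c) ≥ 0, new interval: [0.737500, 1.425000]
Iteration 3:
  c_3 = (0.737500 + 1.425000)/2 = 1.081250
  f(c_3) = f(1.081250) = -2.222003
  f(a) × f(c) ≥ 0, new interval: [1.081250, 1.425000]
Iteration 4:
  c_4 = (1.081250 + 1.425000)/2 = 1.253125
  f(c_4) = f(1.253125) = -0.257151
  f(a) × f(c) ≥ 0, new interval: [1.253125, 1.425000]
Iteration 5:
  c_5 = (1.253125 + 1.425000)/2 = 1.339062
  f(c_5) = f(1.339062) = 0.895286
  f(a) × f(c) < 0, new interval: [1.253125, 1.339062]
Iteration 6:
  c_6 = (1.253125 + 1.339062)/2 = 1.296094
  f(c_6) = f(1.296094) = 0.304503
  f(a) × f(c) < 0, new interval: [1.253125, 1.296094]
Iteration 7:
  c_7 = (1.253125 + 1.296094)/2 = 1.274609
  f(c_7) = f(1.274609) = 0.020065
  f(a) × f(c) < 0, new interval: [1.253125, 1.274609]

After 7 iteration(s), the approximation is c_7 = 1.274609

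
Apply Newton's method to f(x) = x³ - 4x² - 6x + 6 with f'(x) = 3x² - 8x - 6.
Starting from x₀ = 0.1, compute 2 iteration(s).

f(x) = x³ - 4x² - 6x + 6
f'(x) = 3x² - 8x - 6
x₀ = 0.1

Newton-Raphson formula: x_{n+1} = x_n - f(x_n)/f'(x_n)

Iteration 1:
  f(0.100000) = 5.361000
  f'(0.100000) = -6.770000
  x_1 = 0.100000 - 5.361000/(-6.770000) = 0.891876
Iteration 2:
  f(0.891876) = -1.823590
  f'(0.891876) = -10.748679
  x_2 = 0.891876 - (-1.823590)/(-10.748679) = 0.722219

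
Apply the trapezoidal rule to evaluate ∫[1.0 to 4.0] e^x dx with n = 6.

f(x) = e^x
a = 1.0, b = 4.0, n = 6
h = (b - a)/n = 0.500000

Trapezoidal rule: (h/2)[f(x₀) + 2f(x₁) + 2f(x₂) + ... + f(xₙ)]

x_0 = 1.0000, f(x_0) = 2.718282, coefficient = 1
x_1 = 1.5000, f(x_1) = 4.481689, coefficient = 2
x_2 = 2.0000, f(x_2) = 7.389056, coefficient = 2
x_3 = 2.5000, f(x_3) = 12.182494, coefficient = 2
x_4 = 3.0000, f(x_4) = 20.085537, coefficient = 2
x_5 = 3.5000, f(x_5) = 33.115452, coefficient = 2
x_6 = 4.0000, f(x_6) = 54.598150, coefficient = 1

I ≈ (0.500000/2) × 211.824888 = 52.956222
Exact value: 51.879868
Error: 1.076354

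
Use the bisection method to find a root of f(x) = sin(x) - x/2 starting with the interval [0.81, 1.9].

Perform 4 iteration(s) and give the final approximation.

f(x) = sin(x) - x/2
Initial interval: [0.81, 1.9]

Iteration 1:
  c_1 = (0.810000 + 1.900000)/2 = 1.355000
  f(c_1) = f(1.355000) = 0.299306
  f(a) × f(c) ≥ 0, new interval: [1.355000, 1.900000]
Iteration 2:
  c_2 = (1.355000 + 1.900000)/2 = 1.627500
  f(c_2) = f(1.627500) = 0.184643
  f(a) × f(c) ≥ 0, new interval: [1.627500, 1.900000]
Iteration 3:
  c_3 = (1.627500 + 1.900000)/2 = 1.763750
  f(c_3) = f(1.763750) = 0.099567
  f(a) × f(c) ≥ 0, new interval: [1.763750, 1.900000]
Iteration 4:
  c_4 = (1.763750 + 1.900000)/2 = 1.831875
  f(c_4) = f(1.831875) = 0.050175
  f(a) × f(c) ≥ 0, new interval: [1.831875, 1.900000]

After 4 iteration(s), the approximation is c_4 = 1.831875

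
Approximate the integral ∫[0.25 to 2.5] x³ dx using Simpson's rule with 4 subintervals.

f(x) = x³
a = 0.25, b = 2.5, n = 4
h = (b - a)/n = 0.562500

Simpson's rule: (h/3)[f(x₀) + 4f(x₁) + 2f(x₂) + ... + f(xₙ)]

x_0 = 0.2500, f(x_0) = 0.015625, coefficient = 1
x_1 = 0.8125, f(x_1) = 0.536377, coefficient = 4
x_2 = 1.3750, f(x_2) = 2.599609, coefficient = 2
x_3 = 1.9375, f(x_3) = 7.273193, coefficient = 4
x_4 = 2.5000, f(x_4) = 15.625000, coefficient = 1

I ≈ (0.562500/3) × 52.078125 = 9.764648
Exact value: 9.764648
Error: 0.000000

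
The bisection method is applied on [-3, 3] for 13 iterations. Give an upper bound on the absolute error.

Bisection error bound: |error| ≤ (b-a)/2^n
|error| ≤ (3 - (-3))/2^13 = 6/2^13
|error| ≤ 0.0007324219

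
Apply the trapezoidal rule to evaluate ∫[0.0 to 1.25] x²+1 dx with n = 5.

f(x) = x²+1
a = 0.0, b = 1.25, n = 5
h = (b - a)/n = 0.250000

Trapezoidal rule: (h/2)[f(x₀) + 2f(x₁) + 2f(x₂) + ... + f(xₙ)]

x_0 = 0.0000, f(x_0) = 1.000000, coefficient = 1
x_1 = 0.2500, f(x_1) = 1.062500, coefficient = 2
x_2 = 0.5000, f(x_2) = 1.250000, coefficient = 2
x_3 = 0.7500, f(x_3) = 1.562500, coefficient = 2
x_4 = 1.0000, f(x_4) = 2.000000, coefficient = 2
x_5 = 1.2500, f(x_5) = 2.562500, coefficient = 1

I ≈ (0.250000/2) × 15.312500 = 1.914062
Exact value: 1.901042
Error: 0.013021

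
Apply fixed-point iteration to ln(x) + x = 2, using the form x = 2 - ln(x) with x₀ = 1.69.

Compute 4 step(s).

Equation: ln(x) + x = 2
Fixed-point form: x = 2 - ln(x)
x₀ = 1.69

x_1 = g(1.690000) = 1.475271
x_2 = g(1.475271) = 1.611158
x_3 = g(1.611158) = 1.523047
x_4 = g(1.523047) = 1.579287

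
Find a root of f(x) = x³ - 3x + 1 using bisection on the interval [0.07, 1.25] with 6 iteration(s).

f(x) = x³ - 3x + 1
Initial interval: [0.07, 1.25]

Iteration 1:
  c_1 = (0.070000 + 1.250000)/2 = 0.660000
  f(c_1) = f(0.660000) = -0.692504
  f(a) × f(c) < 0, new interval: [0.070000, 0.660000]
Iteration 2:
  c_2 = (0.070000 + 0.660000)/2 = 0.365000
  f(c_2) = f(0.365000) = -0.046373
  f(a) × f(c) < 0, new interval: [0.070000, 0.365000]
Iteration 3:
  c_3 = (0.070000 + 0.365000)/2 = 0.217500
  f(c_3) = f(0.217500) = 0.357789
  f(a) × f(c) ≥ 0, new interval: [0.217500, 0.365000]
Iteration 4:
  c_4 = (0.217500 + 0.365000)/2 = 0.291250
  f(c_4) = f(0.291250) = 0.150956
  f(a) × f(c) ≥ 0, new interval: [0.291250, 0.365000]
Iteration 5:
  c_5 = (0.291250 + 0.365000)/2 = 0.328125
  f(c_5) = f(0.328125) = 0.050953
  f(a) × f(c) ≥ 0, new interval: [0.328125, 0.365000]
Iteration 6:
  c_6 = (0.328125 + 0.365000)/2 = 0.346562
  f(c_6) = f(0.346562) = 0.001937
  f(a) × f(c) ≥ 0, new interval: [0.346562, 0.365000]

After 6 iteration(s), the approximation is c_6 = 0.346562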